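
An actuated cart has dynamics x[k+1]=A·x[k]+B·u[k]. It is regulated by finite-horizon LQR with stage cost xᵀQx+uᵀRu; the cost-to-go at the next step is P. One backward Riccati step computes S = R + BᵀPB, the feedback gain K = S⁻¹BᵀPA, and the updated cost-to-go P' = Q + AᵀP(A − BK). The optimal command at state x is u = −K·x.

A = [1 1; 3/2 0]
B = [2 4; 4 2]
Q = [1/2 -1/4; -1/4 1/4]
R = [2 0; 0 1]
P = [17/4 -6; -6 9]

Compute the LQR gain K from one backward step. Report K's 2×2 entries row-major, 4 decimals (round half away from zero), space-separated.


0.3157 -0.1708 0.0467 0.2899

BᵀP = [-15.5000 24.0000; 5.0000 -6.0000]
S = R + BᵀPB = [2 0; 0 1] + [65.0000 -14.0000; -14.0000 8.0000] = [67.0000 -14.0000; -14.0000 9.0000]
BᵀPA = [20.5000 -15.5000; -4.0000 5.0000]
K = S⁻¹·BᵀPA = [0.3157 -0.1708; 0.0467 0.2899]
A−BK = [0.1818 0.1818; 0.1437 0.1032]
AᵀP(A−BK) = [0.2144 -0.0897; -0.0897 0.1536]
P' = Q + AᵀP(A−BK) = [0.7144 -0.3397; -0.3397 0.4036]
tr(P') = 1.1179


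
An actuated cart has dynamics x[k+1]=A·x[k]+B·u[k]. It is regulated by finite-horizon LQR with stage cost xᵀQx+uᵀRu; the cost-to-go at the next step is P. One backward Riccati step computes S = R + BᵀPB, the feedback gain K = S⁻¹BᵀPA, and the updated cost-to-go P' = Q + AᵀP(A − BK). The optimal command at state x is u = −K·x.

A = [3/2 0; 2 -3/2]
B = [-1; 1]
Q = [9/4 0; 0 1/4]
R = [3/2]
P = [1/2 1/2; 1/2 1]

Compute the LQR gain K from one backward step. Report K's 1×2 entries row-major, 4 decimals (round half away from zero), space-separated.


BᵀP = [0.0000 0.5000]
S = R + BᵀPB = [3/2] + [0.5000] = [2.0000]
BᵀPA = [1.0000 -0.7500]
K = S⁻¹·BᵀPA = [0.5000 -0.3750]
A−BK = [2.0000 -0.3750; 1.5000 -1.1250]
AᵀP(A−BK) = [7.6250 -3.7500; -3.7500 1.9688]
P' = Q + AᵀP(A−BK) = [9.8750 -3.7500; -3.7500 2.2188]
tr(P') = 12.0938

0.5000 -0.3750


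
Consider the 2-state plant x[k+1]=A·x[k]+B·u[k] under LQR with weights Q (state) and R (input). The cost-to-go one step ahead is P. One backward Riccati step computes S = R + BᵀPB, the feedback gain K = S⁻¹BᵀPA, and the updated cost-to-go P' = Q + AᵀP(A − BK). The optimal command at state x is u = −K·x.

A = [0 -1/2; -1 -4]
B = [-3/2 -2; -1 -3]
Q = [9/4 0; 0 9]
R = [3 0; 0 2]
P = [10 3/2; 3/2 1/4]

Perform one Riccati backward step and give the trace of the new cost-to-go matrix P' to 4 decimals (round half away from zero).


BᵀP = [-16.5000 -2.5000; -24.5000 -3.7500]
S = R + BᵀPB = [3 0; 0 2] + [27.2500 40.5000; 40.5000 60.2500] = [30.2500 40.5000; 40.5000 62.2500]
BᵀPA = [2.5000 18.2500; 3.7500 27.2500]
K = S⁻¹·BᵀPA = [0.0154 0.1336; 0.0502 0.3508]
A−BK = [0.1236 0.4021; -0.8340 -2.8139]
AᵀP(A−BK) = [0.0232 0.1004; 0.1004 0.5017]
P' = Q + AᵀP(A−BK) = [2.2732 0.1004; 0.1004 9.5017]
tr(P') = 11.7748

11.7748


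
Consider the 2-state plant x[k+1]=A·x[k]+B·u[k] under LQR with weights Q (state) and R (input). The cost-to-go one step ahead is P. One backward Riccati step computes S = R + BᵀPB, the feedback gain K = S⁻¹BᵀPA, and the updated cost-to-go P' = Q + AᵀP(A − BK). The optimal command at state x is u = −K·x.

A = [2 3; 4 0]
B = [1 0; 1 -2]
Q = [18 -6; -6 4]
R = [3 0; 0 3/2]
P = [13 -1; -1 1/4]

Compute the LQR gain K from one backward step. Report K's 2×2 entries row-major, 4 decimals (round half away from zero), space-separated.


1.4831 2.4270 -0.0899 0.9438

BᵀP = [12.0000 -0.7500; 2.0000 -0.5000]
S = R + BᵀPB = [3 0; 0 3/2] + [11.2500 1.5000; 1.5000 1.0000] = [14.2500 1.5000; 1.5000 2.5000]
BᵀPA = [21.0000 36.0000; 2.0000 6.0000]
K = S⁻¹·BᵀPA = [1.4831 2.4270; -0.0899 0.9438]
A−BK = [0.5169 0.5730; 2.3371 -0.5393]
AᵀP(A−BK) = [9.0337 13.1461; 13.1461 23.9663]
P' = Q + AᵀP(A−BK) = [27.0337 7.1461; 7.1461 27.9663]
tr(P') = 55.0000


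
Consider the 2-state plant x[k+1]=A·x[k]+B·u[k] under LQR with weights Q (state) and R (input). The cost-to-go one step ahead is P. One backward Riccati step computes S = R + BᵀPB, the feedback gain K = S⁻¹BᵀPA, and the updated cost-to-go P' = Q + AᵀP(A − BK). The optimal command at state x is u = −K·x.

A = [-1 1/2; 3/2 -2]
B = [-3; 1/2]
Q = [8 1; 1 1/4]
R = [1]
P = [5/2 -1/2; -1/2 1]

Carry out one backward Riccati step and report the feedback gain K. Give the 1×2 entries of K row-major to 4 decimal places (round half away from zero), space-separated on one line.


BᵀP = [-7.7500 2.0000]
S = R + BᵀPB = [1] + [24.2500] = [25.2500]
BᵀPA = [10.7500 -7.8750]
K = S⁻¹·BᵀPA = [0.4257 -0.3119]
A−BK = [0.2772 -0.4356; 1.2871 -1.8441]
AᵀP(A−BK) = [1.6733 -2.2723; -2.2723 3.1689]
P' = Q + AᵀP(A−BK) = [9.6733 -1.2723; -1.2723 3.4189]
tr(P') = 13.0922

0.4257 -0.3119


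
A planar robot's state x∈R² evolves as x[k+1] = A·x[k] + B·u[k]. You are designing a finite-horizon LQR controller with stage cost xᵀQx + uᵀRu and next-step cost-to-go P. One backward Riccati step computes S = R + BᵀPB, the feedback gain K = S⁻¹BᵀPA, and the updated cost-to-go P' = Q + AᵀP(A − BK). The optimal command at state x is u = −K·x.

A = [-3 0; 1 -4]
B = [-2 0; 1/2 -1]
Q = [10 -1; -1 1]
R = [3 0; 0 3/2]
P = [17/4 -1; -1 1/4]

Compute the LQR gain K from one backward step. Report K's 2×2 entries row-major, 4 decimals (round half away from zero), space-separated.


1.2924 -0.3740 -0.2878 0.1173

BᵀP = [-9.0000 2.1250; 1.0000 -0.2500]
S = R + BᵀPB = [3 0; 0 3/2] + [19.0625 -2.1250; -2.1250 0.2500] = [22.0625 -2.1250; -2.1250 1.7500]
BᵀPA = [29.1250 -8.5000; -3.2500 1.0000]
K = S⁻¹·BᵀPA = [1.2924 -0.3740; -0.2878 0.1173]
A−BK = [-0.4152 -0.7479; 0.0660 -3.6957]
AᵀP(A−BK) = [5.9237 -1.7269; -1.7269 0.7039]
P' = Q + AᵀP(A−BK) = [15.9237 -2.7269; -2.7269 1.7039]
tr(P') = 17.6276


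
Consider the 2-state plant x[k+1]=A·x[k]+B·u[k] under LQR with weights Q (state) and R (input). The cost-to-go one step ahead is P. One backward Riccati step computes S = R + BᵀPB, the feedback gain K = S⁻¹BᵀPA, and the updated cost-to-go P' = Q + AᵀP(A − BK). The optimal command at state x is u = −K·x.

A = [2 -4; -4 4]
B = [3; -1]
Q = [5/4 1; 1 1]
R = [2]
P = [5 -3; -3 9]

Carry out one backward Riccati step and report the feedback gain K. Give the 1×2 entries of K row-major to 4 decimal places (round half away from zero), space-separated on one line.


BᵀP = [18.0000 -18.0000]
S = R + BᵀPB = [2] + [72.0000] = [74.0000]
BᵀPA = [108.0000 -144.0000]
K = S⁻¹·BᵀPA = [1.4595 -1.9459]
A−BK = [-2.3784 1.8378; -2.5405 2.0541]
AᵀP(A−BK) = [54.3784 -45.8378; -45.8378 39.7838]
P' = Q + AᵀP(A−BK) = [55.6284 -44.8378; -44.8378 40.7838]
tr(P') = 96.4122

1.4595 -1.9459


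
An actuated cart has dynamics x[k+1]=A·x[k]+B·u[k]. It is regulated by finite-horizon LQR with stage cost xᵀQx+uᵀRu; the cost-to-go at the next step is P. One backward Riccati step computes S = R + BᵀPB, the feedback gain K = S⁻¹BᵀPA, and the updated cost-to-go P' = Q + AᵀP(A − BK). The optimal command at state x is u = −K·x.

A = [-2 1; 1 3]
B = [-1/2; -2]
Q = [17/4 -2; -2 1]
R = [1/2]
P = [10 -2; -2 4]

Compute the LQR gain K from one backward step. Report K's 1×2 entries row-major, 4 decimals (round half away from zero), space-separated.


-0.3333 -1.4667

BᵀP = [-1.0000 -7.0000]
S = R + BᵀPB = [1/2] + [14.5000] = [15.0000]
BᵀPA = [-5.0000 -22.0000]
K = S⁻¹·BᵀPA = [-0.3333 -1.4667]
A−BK = [-2.1667 0.2667; 0.3333 0.0667]
AᵀP(A−BK) = [50.3333 -5.3333; -5.3333 1.7333]
P' = Q + AᵀP(A−BK) = [54.5833 -7.3333; -7.3333 2.7333]
tr(P') = 57.3167


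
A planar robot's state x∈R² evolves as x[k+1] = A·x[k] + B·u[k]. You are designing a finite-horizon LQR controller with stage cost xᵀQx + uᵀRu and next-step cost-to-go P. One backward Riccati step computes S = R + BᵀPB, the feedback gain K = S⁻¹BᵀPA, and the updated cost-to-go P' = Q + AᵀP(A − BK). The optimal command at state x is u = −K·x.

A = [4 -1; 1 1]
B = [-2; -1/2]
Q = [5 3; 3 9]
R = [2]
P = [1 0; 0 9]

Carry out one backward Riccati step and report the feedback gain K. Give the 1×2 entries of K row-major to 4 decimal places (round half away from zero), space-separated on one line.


-1.5152 -0.3030

BᵀP = [-2.0000 -4.5000]
S = R + BᵀPB = [2] + [6.2500] = [8.2500]
BᵀPA = [-12.5000 -2.5000]
K = S⁻¹·BᵀPA = [-1.5152 -0.3030]
A−BK = [0.9697 -1.6061; 0.2424 0.8485]
AᵀP(A−BK) = [6.0606 1.2121; 1.2121 9.2424]
P' = Q + AᵀP(A−BK) = [11.0606 4.2121; 4.2121 18.2424]
tr(P') = 29.3030


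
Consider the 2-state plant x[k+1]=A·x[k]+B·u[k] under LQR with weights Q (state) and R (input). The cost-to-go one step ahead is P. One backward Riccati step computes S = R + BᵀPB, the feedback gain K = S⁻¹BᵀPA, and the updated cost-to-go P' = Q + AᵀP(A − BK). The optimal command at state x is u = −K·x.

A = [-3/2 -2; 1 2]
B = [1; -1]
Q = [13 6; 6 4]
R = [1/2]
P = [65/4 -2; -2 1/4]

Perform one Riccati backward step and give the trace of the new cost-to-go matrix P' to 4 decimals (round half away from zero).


19.9725

BᵀP = [18.2500 -2.2500]
S = R + BᵀPB = [1/2] + [20.5000] = [21.0000]
BᵀPA = [-29.6250 -41.0000]
K = S⁻¹·BᵀPA = [-1.4107 -1.9524]
A−BK = [-0.0893 -0.0476; -0.4107 0.0476]
AᵀP(A−BK) = [1.0201 1.4107; 1.4107 1.9524]
P' = Q + AᵀP(A−BK) = [14.0201 7.4107; 7.4107 5.9524]
tr(P') = 19.9725


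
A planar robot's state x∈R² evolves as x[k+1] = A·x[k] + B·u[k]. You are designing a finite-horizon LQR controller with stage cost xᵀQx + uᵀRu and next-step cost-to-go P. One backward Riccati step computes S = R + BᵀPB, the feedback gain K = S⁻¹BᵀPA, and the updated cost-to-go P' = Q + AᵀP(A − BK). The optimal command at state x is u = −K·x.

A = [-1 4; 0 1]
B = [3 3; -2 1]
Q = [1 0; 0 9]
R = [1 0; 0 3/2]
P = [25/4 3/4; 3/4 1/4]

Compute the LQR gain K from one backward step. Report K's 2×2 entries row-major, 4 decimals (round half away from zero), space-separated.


-0.1616 0.5333 -0.1737 0.8315

BᵀP = [17.2500 1.7500; 19.5000 2.5000]
S = R + BᵀPB = [1 0; 0 3/2] + [48.2500 53.5000; 53.5000 61.0000] = [49.2500 53.5000; 53.5000 62.5000]
BᵀPA = [-17.2500 70.7500; -19.5000 80.5000]
K = S⁻¹·BᵀPA = [-0.1616 0.5333; -0.1737 0.8315]
A−BK = [0.0058 -0.0944; -0.1494 1.2351]
AᵀP(A−BK) = [0.0759 -0.3364; -0.3364 1.5837]
P' = Q + AᵀP(A−BK) = [1.0759 -0.3364; -0.3364 10.5837]
tr(P') = 11.6595


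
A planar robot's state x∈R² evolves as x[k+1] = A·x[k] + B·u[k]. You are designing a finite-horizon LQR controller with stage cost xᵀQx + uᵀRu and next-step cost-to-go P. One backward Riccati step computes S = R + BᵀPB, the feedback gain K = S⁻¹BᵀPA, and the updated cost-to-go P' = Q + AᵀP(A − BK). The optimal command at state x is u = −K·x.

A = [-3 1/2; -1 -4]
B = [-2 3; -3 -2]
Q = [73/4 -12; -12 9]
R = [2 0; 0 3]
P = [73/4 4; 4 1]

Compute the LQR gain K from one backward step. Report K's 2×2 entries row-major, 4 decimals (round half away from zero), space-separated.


BᵀP = [-48.5000 -11.0000; 46.7500 10.0000]
S = R + BᵀPB = [2 0; 0 3] + [130.0000 -123.5000; -123.5000 120.2500] = [132.0000 -123.5000; -123.5000 123.2500]
BᵀPA = [156.5000 19.7500; -150.2500 -16.6250]
K = S⁻¹·BᵀPA = [0.7207 0.3747; -0.4969 0.2406]
A−BK = [-0.0679 0.5277; 0.1682 -2.3946]
AᵀP(A−BK) = [1.8006 0.1302; 0.1302 1.1616]
P' = Q + AᵀP(A−BK) = [20.0506 -11.8698; -11.8698 10.1616]
tr(P') = 30.2122

0.7207 0.3747 -0.4969 0.2406


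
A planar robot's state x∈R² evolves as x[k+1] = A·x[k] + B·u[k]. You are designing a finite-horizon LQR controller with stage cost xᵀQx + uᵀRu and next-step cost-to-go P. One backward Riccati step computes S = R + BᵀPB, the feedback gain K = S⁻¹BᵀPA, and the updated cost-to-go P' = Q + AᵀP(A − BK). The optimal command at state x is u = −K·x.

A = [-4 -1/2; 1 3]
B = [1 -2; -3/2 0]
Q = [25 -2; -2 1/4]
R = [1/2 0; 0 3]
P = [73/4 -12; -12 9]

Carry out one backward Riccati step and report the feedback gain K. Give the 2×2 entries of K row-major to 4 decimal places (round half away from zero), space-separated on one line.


BᵀP = [36.2500 -25.5000; -36.5000 24.0000]
S = R + BᵀPB = [1/2 0; 0 3] + [74.5000 -72.5000; -72.5000 73.0000] = [75.0000 -72.5000; -72.5000 76.0000]
BᵀPA = [-170.5000 -94.6250; 170.0000 90.2500]
K = S⁻¹·BᵀPA = [-1.4265 -1.4611; 0.8761 -0.2063]
A−BK = [-0.8214 0.5485; -1.1397 0.8083]
AᵀP(A−BK) = [4.8558 -0.5446; -0.5446 1.9254]
P' = Q + AᵀP(A−BK) = [29.8558 -2.5446; -2.5446 2.1754]
tr(P') = 32.0312

-1.4265 -1.4611 0.8761 -0.2063


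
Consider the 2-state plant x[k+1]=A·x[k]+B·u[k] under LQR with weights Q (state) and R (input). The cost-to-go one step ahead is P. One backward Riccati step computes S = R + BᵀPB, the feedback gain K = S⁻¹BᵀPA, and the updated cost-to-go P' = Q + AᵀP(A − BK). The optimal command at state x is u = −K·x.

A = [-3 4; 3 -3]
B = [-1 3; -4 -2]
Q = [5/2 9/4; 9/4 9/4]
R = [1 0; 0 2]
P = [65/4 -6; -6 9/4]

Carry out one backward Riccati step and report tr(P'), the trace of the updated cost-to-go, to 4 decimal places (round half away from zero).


BᵀP = [7.7500 -3.0000; 60.7500 -22.5000]
S = R + BᵀPB = [1 0; 0 2] + [4.2500 29.2500; 29.2500 227.2500] = [5.2500 29.2500; 29.2500 229.2500]
BᵀPA = [-32.2500 40.0000; -249.7500 310.5000]
K = S⁻¹·BᵀPA = [-0.2532 0.2525; -1.0571 1.3222]
A−BK = [-0.0819 0.2859; -0.1272 0.6545]
AᵀP(A−BK) = [2.3195 -2.8874; -2.8874 3.6069]
P' = Q + AᵀP(A−BK) = [4.8195 -0.6374; -0.6374 5.8569]
tr(P') = 10.6764

10.6764


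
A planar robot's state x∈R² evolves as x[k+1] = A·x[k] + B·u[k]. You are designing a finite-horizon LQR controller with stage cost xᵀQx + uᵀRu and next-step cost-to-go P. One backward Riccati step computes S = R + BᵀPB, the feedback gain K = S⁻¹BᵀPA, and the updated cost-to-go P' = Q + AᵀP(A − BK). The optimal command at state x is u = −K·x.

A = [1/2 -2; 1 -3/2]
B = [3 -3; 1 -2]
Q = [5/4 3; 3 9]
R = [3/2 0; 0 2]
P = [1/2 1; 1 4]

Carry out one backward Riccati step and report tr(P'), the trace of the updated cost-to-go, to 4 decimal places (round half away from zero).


11.3391

BᵀP = [2.5000 7.0000; -3.5000 -11.0000]
S = R + BᵀPB = [3/2 0; 0 2] + [14.5000 -21.5000; -21.5000 32.5000] = [16.0000 -21.5000; -21.5000 34.5000]
BᵀPA = [8.2500 -15.5000; -12.7500 23.5000]
K = S⁻¹·BᵀPA = [0.1170 -0.3287; -0.2967 0.4763]
A−BK = [-0.7409 0.4150; 0.2897 -0.2187]
AᵀP(A−BK) = [0.3774 -0.4652; -0.4652 0.7117]
P' = Q + AᵀP(A−BK) = [1.6274 2.5348; 2.5348 9.7117]
tr(P') = 11.3391


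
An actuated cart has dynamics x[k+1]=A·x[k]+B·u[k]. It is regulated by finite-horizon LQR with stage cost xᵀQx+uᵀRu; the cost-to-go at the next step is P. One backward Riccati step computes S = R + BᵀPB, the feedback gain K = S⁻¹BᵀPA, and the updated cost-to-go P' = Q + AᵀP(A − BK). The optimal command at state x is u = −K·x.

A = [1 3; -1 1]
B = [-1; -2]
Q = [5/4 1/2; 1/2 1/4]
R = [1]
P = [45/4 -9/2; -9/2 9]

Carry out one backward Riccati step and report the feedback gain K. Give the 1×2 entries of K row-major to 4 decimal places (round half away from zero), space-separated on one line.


BᵀP = [-2.2500 -13.5000]
S = R + BᵀPB = [1] + [29.2500] = [30.2500]
BᵀPA = [11.2500 -20.2500]
K = S⁻¹·BᵀPA = [0.3719 -0.6694]
A−BK = [1.3719 2.3306; -0.2562 -0.3388]
AᵀP(A−BK) = [25.0661 41.2810; 41.2810 69.6942]
P' = Q + AᵀP(A−BK) = [26.3161 41.7810; 41.7810 69.9442]
tr(P') = 96.2603

0.3719 -0.6694


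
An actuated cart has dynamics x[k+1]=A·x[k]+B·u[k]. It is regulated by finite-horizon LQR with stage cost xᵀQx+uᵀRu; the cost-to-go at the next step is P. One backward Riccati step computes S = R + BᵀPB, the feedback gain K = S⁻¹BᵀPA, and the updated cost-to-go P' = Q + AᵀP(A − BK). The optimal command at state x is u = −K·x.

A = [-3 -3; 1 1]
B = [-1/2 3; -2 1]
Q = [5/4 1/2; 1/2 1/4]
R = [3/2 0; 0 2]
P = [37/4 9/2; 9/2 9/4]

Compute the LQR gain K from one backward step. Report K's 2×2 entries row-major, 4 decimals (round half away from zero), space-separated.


0.2166 0.2166 -0.6173 -0.6173

BᵀP = [-13.6250 -6.7500; 32.2500 15.7500]
S = R + BᵀPB = [3/2 0; 0 2] + [20.3125 -47.6250; -47.6250 112.5000] = [21.8125 -47.6250; -47.6250 114.5000]
BᵀPA = [34.1250 34.1250; -81.0000 -81.0000]
K = S⁻¹·BᵀPA = [0.2166 0.2166; -0.6173 -0.6173]
A−BK = [-1.0397 -1.0397; 2.0505 2.0505]
AᵀP(A−BK) = [1.1047 1.1047; 1.1047 1.1047]
P' = Q + AᵀP(A−BK) = [2.3547 1.6047; 1.6047 1.3547]
tr(P') = 3.7094


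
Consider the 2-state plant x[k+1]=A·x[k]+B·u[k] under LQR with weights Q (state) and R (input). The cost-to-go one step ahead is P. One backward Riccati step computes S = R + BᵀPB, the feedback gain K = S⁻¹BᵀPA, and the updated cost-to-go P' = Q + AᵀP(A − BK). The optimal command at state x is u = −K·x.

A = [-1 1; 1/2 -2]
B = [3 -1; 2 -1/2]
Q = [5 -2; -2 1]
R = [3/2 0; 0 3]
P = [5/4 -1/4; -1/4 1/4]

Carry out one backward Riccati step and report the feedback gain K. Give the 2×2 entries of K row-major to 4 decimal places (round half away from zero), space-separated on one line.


-0.2949 0.3226 0.0654 -0.0903

BᵀP = [3.2500 -0.2500; -1.1250 0.1250]
S = R + BᵀPB = [3/2 0; 0 3] + [9.2500 -3.1250; -3.1250 1.0625] = [10.7500 -3.1250; -3.1250 4.0625]
BᵀPA = [-3.3750 3.7500; 1.1875 -1.3750]
K = S⁻¹·BᵀPA = [-0.2949 0.3226; 0.0654 -0.0903]
A−BK = [-0.0498 -0.0581; 1.1226 -2.6903]
AᵀP(A−BK) = [0.4894 -0.9290; -0.9290 1.9161]
P' = Q + AᵀP(A−BK) = [5.4894 -2.9290; -2.9290 2.9161]
tr(P') = 8.4055


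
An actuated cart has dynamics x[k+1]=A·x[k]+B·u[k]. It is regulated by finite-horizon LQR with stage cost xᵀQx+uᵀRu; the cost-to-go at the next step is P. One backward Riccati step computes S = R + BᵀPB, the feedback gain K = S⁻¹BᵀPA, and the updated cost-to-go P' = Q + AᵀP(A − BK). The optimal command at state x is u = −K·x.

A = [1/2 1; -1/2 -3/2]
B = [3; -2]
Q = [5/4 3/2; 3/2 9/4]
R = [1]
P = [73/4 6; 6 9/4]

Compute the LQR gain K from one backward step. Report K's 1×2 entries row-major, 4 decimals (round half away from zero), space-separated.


0.1430 0.2200

BᵀP = [42.7500 13.5000]
S = R + BᵀPB = [1] + [101.2500] = [102.2500]
BᵀPA = [14.6250 22.5000]
K = S⁻¹·BᵀPA = [0.1430 0.2200]
A−BK = [0.0709 0.3399; -0.2139 -1.0599]
AᵀP(A−BK) = [0.0332 0.0943; 0.0943 0.3614]
P' = Q + AᵀP(A−BK) = [1.2832 1.5943; 1.5943 2.6114]
tr(P') = 3.8946


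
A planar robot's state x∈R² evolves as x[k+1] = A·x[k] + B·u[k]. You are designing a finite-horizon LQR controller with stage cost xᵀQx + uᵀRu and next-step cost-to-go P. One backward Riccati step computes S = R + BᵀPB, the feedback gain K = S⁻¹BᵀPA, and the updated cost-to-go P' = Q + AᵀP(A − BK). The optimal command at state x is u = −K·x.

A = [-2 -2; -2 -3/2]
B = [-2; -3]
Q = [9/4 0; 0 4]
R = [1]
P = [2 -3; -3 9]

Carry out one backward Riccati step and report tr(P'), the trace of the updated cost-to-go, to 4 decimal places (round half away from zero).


8.9769

BᵀP = [5.0000 -21.0000]
S = R + BᵀPB = [1] + [53.0000] = [54.0000]
BᵀPA = [32.0000 21.5000]
K = S⁻¹·BᵀPA = [0.5926 0.3981]
A−BK = [-0.8148 -1.2037; -0.2222 -0.3056]
AᵀP(A−BK) = [1.0370 1.2593; 1.2593 1.6898]
P' = Q + AᵀP(A−BK) = [3.2870 1.2593; 1.2593 5.6898]
tr(P') = 8.9769


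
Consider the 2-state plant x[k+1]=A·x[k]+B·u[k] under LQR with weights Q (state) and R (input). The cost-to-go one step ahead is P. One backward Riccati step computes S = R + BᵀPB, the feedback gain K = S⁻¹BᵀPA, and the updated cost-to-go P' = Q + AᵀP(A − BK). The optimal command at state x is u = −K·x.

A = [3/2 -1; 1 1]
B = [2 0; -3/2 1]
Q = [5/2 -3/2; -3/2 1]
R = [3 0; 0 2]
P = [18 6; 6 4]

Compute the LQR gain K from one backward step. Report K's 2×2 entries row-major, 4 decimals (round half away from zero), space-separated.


BᵀP = [27.0000 6.0000; 6.0000 4.0000]
S = R + BᵀPB = [3 0; 0 2] + [45.0000 6.0000; 6.0000 4.0000] = [48.0000 6.0000; 6.0000 6.0000]
BᵀPA = [46.5000 -21.0000; 13.0000 -2.0000]
K = S⁻¹·BᵀPA = [0.7976 -0.4524; 1.3690 0.1190]
A−BK = [-0.0952 -0.0952; 0.8274 0.2024]
AᵀP(A−BK) = [7.6131 -0.5119; -0.5119 0.7381]
P' = Q + AᵀP(A−BK) = [10.1131 -2.0119; -2.0119 1.7381]
tr(P') = 11.8512

0.7976 -0.4524 1.3690 0.1190


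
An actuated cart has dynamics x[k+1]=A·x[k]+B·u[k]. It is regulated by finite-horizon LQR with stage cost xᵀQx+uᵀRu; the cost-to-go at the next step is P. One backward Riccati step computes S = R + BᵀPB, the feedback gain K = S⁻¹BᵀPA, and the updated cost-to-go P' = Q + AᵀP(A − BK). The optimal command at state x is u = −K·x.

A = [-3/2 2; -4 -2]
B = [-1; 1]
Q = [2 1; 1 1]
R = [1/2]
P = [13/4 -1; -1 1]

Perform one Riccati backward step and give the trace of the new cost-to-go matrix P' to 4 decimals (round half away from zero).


BᵀP = [-4.2500 2.0000]
S = R + BᵀPB = [1/2] + [6.2500] = [6.7500]
BᵀPA = [-1.6250 -12.5000]
K = S⁻¹·BᵀPA = [-0.2407 -1.8519]
A−BK = [-1.7407 0.1481; -3.7593 -0.1481]
AᵀP(A−BK) = [10.9213 0.2407; 0.2407 1.8519]
P' = Q + AᵀP(A−BK) = [12.9213 1.2407; 1.2407 2.8519]
tr(P') = 15.7731

15.7731


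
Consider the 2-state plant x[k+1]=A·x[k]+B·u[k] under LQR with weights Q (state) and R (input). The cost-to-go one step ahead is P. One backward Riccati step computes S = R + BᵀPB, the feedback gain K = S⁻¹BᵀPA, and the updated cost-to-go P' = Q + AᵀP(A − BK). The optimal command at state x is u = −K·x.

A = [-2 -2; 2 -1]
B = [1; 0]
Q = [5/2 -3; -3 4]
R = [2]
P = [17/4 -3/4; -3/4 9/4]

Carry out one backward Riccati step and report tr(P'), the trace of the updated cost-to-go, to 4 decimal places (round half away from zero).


BᵀP = [4.2500 -0.7500]
S = R + BᵀPB = [2] + [4.2500] = [6.2500]
BᵀPA = [-10.0000 -7.7500]
K = S⁻¹·BᵀPA = [-1.6000 -1.2400]
A−BK = [-0.4000 -0.7600; 2.0000 -1.0000]
AᵀP(A−BK) = [16.0000 1.6000; 1.6000 6.6400]
P' = Q + AᵀP(A−BK) = [18.5000 -1.4000; -1.4000 10.6400]
tr(P') = 29.1400

29.1400


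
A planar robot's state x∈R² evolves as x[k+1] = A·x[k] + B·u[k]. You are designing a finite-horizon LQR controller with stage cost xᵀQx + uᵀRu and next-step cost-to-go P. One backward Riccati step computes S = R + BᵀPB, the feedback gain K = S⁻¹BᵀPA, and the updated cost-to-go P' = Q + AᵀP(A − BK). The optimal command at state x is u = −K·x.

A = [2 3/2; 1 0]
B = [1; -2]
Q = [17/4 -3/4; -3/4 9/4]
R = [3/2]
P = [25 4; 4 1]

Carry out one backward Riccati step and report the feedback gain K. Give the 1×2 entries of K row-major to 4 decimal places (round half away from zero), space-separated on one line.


2.4828 1.7586

BᵀP = [17.0000 2.0000]
S = R + BᵀPB = [3/2] + [13.0000] = [14.5000]
BᵀPA = [36.0000 25.5000]
K = S⁻¹·BᵀPA = [2.4828 1.7586]
A−BK = [-0.4828 -0.2586; 5.9655 3.5172]
AᵀP(A−BK) = [27.6207 17.6897; 17.6897 11.4052]
P' = Q + AᵀP(A−BK) = [31.8707 16.9397; 16.9397 13.6552]
tr(P') = 45.5259


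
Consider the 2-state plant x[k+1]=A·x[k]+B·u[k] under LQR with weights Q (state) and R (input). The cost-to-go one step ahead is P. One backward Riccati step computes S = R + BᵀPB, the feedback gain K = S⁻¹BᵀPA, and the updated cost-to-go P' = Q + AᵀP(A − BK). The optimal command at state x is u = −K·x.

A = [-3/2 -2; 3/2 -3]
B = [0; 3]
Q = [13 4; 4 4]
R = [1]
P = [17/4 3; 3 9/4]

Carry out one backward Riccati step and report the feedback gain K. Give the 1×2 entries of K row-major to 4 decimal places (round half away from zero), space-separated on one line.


BᵀP = [9.0000 6.7500]
S = R + BᵀPB = [1] + [20.2500] = [21.2500]
BᵀPA = [-3.3750 -38.2500]
K = S⁻¹·BᵀPA = [-0.1588 -1.8000]
A−BK = [-1.5000 -2.0000; 1.9765 2.4000]
AᵀP(A−BK) = [0.5890 1.0500; 1.0500 4.4000]
P' = Q + AᵀP(A−BK) = [13.5890 5.0500; 5.0500 8.4000]
tr(P') = 21.9890

-0.1588 -1.8000


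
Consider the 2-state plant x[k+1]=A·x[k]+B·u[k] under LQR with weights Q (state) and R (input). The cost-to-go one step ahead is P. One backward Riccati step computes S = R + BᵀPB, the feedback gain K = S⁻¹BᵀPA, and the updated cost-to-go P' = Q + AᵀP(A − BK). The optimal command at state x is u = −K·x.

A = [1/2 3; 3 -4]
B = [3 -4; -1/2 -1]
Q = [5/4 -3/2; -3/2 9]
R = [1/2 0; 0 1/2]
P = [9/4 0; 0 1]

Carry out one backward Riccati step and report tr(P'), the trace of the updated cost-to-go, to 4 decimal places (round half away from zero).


19.4775

BᵀP = [6.7500 -0.5000; -9.0000 -1.0000]
S = R + BᵀPB = [1/2 0; 0 1/2] + [20.5000 -26.5000; -26.5000 37.0000] = [21.0000 -26.5000; -26.5000 37.5000]
BᵀPA = [1.8750 22.2500; -7.5000 -23.0000]
K = S⁻¹·BᵀPA = [-1.5066 2.6378; -1.2647 1.2507]
A−BK = [-0.0389 0.0894; 0.9820 -1.4304]
AᵀP(A−BK) = [2.9024 -4.1904; -4.1904 6.3251]
P' = Q + AᵀP(A−BK) = [4.1524 -5.6904; -5.6904 15.3251]
tr(P') = 19.4775


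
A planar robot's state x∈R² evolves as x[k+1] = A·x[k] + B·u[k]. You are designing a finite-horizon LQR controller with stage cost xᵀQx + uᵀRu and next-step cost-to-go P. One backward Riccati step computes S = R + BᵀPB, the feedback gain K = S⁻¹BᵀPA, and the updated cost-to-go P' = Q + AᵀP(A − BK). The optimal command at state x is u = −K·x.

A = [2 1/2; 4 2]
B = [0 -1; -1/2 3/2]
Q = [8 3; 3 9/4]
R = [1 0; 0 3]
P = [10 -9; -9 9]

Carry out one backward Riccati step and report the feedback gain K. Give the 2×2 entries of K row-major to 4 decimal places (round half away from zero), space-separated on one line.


BᵀP = [4.5000 -4.5000; -23.5000 22.5000]
S = R + BᵀPB = [1 0; 0 3] + [2.2500 -11.2500; -11.2500 57.2500] = [3.2500 -11.2500; -11.2500 60.2500]
BᵀPA = [-9.0000 -6.7500; 43.0000 33.2500]
K = S⁻¹·BᵀPA = [-0.8448 -0.4711; 0.5560 0.4639]
A−BK = [2.5560 0.9639; 2.7437 1.0686]
AᵀP(A−BK) = [8.4910 3.8123; 3.8123 1.8953]
P' = Q + AᵀP(A−BK) = [16.4910 6.8123; 6.8123 4.1453]
tr(P') = 20.6363

-0.8448 -0.4711 0.5560 0.4639


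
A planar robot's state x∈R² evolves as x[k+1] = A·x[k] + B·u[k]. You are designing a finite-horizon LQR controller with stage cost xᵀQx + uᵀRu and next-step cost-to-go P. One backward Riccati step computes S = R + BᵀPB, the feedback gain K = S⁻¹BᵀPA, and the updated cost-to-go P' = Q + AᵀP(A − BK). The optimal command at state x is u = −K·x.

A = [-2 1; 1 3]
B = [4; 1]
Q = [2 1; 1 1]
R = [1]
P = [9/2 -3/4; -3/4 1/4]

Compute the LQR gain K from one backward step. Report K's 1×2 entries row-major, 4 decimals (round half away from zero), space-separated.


BᵀP = [17.2500 -2.7500]
S = R + BᵀPB = [1] + [66.2500] = [67.2500]
BᵀPA = [-37.2500 9.0000]
K = S⁻¹·BᵀPA = [-0.5539 0.1338]
A−BK = [0.2156 0.4647; 1.5539 2.8662]
AᵀP(A−BK) = [0.6171 0.4851; 0.4851 1.0455]
P' = Q + AᵀP(A−BK) = [2.6171 1.4851; 1.4851 2.0455]
tr(P') = 4.6626

-0.5539 0.1338


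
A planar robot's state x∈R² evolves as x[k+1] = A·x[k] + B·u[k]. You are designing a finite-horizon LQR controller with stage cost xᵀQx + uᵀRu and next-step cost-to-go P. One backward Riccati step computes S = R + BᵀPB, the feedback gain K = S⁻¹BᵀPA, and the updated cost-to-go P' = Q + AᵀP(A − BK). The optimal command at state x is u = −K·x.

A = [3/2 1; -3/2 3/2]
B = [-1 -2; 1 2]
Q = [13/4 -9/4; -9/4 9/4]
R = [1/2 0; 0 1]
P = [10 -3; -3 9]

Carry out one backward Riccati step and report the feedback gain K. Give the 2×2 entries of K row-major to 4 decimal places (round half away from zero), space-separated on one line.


-0.4967 0.0662 -0.4967 0.0662

BᵀP = [-13.0000 12.0000; -26.0000 24.0000]
S = R + BᵀPB = [1/2 0; 0 1] + [25.0000 50.0000; 50.0000 100.0000] = [25.5000 50.0000; 50.0000 101.0000]
BᵀPA = [-37.5000 5.0000; -75.0000 10.0000]
K = S⁻¹·BᵀPA = [-0.4967 0.0662; -0.4967 0.0662]
A−BK = [0.0099 1.1987; -0.0099 1.3013]
AᵀP(A−BK) = [0.3725 -0.0497; -0.0497 20.2566]
P' = Q + AᵀP(A−BK) = [3.6225 -2.2997; -2.2997 22.5066]
tr(P') = 26.1291


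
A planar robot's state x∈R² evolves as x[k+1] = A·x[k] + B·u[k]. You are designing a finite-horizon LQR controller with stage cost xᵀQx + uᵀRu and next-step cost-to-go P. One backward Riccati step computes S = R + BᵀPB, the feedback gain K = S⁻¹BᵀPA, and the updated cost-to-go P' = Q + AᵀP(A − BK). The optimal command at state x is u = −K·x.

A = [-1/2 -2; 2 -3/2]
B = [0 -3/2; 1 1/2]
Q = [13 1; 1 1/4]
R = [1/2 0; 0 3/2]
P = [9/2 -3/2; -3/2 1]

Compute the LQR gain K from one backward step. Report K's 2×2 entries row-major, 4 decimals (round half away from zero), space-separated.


0.9839 -0.6399 0.4633 0.8945

BᵀP = [-1.5000 1.0000; -7.5000 2.7500]
S = R + BᵀPB = [1/2 0; 0 3/2] + [1.0000 2.7500; 2.7500 12.6250] = [1.5000 2.7500; 2.7500 14.1250]
BᵀPA = [2.7500 1.5000; 9.2500 10.8750]
K = S⁻¹·BᵀPA = [0.9839 -0.6399; 0.4633 0.8945]
A−BK = [0.1950 -0.6583; 0.7844 -1.3073]
AᵀP(A−BK) = [1.1336 -0.1393; -0.1393 2.4822]
P' = Q + AᵀP(A−BK) = [14.1336 0.8607; 0.8607 2.7322]
tr(P') = 16.8658


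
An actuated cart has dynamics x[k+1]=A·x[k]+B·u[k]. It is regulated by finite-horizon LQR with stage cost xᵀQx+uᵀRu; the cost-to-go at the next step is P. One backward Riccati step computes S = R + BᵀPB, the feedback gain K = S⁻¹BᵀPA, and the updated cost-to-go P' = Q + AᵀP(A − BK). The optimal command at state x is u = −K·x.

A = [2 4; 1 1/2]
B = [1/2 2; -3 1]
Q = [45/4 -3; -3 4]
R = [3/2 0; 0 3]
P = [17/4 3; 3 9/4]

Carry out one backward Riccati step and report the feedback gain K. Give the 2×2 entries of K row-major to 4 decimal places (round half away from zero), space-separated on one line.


-0.5086 -0.7085 0.6303 1.0705

BᵀP = [-6.8750 -5.2500; 11.5000 8.2500]
S = R + BᵀPB = [3/2 0; 0 3] + [12.3125 -19.0000; -19.0000 31.2500] = [13.8125 -19.0000; -19.0000 34.2500]
BᵀPA = [-19.0000 -30.1250; 31.2500 50.1250]
K = S⁻¹·BᵀPA = [-0.5086 -0.7085; 0.6303 1.0705]
A−BK = [0.9937 2.2133; -1.1560 -2.6959]
AᵀP(A−BK) = [1.8908 3.2114; 3.2114 5.5618]
P' = Q + AᵀP(A−BK) = [13.1408 0.2114; 0.2114 9.5618]
tr(P') = 22.7026


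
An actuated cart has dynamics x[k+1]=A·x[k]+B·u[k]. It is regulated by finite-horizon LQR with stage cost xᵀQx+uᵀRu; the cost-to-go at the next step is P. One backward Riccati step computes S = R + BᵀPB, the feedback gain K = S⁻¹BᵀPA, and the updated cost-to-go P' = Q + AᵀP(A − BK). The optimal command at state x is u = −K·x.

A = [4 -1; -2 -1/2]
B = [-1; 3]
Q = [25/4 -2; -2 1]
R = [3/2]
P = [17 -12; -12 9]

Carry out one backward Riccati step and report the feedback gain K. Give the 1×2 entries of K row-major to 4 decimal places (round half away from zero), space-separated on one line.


BᵀP = [-53.0000 39.0000]
S = R + BᵀPB = [3/2] + [170.0000] = [171.5000]
BᵀPA = [-290.0000 33.5000]
K = S⁻¹·BᵀPA = [-1.6910 0.1953]
A−BK = [2.3090 -0.8047; 3.0729 -1.0860]
AᵀP(A−BK) = [9.6210 -2.3528; -2.3528 0.7063]
P' = Q + AᵀP(A−BK) = [15.8710 -4.3528; -4.3528 1.7063]
tr(P') = 17.5773

-1.6910 0.1953


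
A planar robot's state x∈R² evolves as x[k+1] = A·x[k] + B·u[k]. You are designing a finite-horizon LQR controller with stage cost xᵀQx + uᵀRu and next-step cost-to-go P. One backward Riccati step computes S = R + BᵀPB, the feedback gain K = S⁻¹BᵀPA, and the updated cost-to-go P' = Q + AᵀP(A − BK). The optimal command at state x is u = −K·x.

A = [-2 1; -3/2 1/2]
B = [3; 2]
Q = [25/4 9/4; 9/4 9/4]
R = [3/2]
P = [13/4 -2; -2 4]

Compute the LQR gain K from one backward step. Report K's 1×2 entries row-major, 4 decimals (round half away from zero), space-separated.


BᵀP = [5.7500 2.0000]
S = R + BᵀPB = [3/2] + [21.2500] = [22.7500]
BᵀPA = [-14.5000 6.7500]
K = S⁻¹·BᵀPA = [-0.6374 0.2967]
A−BK = [-0.0879 0.1099; -0.2253 -0.0934]
AᵀP(A−BK) = [0.7582 -0.1978; -0.1978 0.2473]
P' = Q + AᵀP(A−BK) = [7.0082 2.0522; 2.0522 2.4973]
tr(P') = 9.5055

-0.6374 0.2967


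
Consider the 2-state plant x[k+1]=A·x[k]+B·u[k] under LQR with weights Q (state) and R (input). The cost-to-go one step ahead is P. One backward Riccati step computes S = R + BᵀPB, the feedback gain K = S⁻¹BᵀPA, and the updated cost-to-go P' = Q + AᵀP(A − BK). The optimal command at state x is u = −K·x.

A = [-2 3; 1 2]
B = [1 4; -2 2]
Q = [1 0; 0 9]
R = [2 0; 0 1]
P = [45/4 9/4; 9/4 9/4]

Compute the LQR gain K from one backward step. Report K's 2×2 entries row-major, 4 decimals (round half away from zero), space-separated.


BᵀP = [6.7500 -2.2500; 49.5000 13.5000]
S = R + BᵀPB = [2 0; 0 1] + [11.2500 22.5000; 22.5000 225.0000] = [13.2500 22.5000; 22.5000 226.0000]
BᵀPA = [-15.7500 15.7500; -85.5000 175.5000]
K = S⁻¹·BᵀPA = [-0.6574 -0.1564; -0.3129 0.7921]
A−BK = [-0.0911 -0.0121; 0.3110 0.1029]
AᵀP(A−BK) = [1.1457 0.0127; 0.0127 0.6963]
P' = Q + AᵀP(A−BK) = [2.1457 0.0127; 0.0127 9.6963]
tr(P') = 11.8420

-0.6574 -0.1564 -0.3129 0.7921


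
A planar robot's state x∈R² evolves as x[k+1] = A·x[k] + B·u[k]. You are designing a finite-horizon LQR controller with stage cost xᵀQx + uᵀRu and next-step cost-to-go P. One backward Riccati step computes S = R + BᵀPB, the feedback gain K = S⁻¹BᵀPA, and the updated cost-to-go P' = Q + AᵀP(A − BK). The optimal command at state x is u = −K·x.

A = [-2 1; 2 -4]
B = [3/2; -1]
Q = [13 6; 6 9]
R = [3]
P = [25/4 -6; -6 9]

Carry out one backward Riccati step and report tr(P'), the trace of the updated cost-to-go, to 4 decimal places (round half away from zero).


BᵀP = [15.3750 -18.0000]
S = R + BᵀPB = [3] + [41.0625] = [44.0625]
BᵀPA = [-66.7500 87.3750]
K = S⁻¹·BᵀPA = [-1.5149 1.9830]
A−BK = [0.2723 -1.9745; 0.4851 -2.0170]
AᵀP(A−BK) = [7.8809 -12.1362; -12.1362 24.9872]
P' = Q + AᵀP(A−BK) = [20.8809 -6.1362; -6.1362 33.9872]
tr(P') = 54.8681

54.8681


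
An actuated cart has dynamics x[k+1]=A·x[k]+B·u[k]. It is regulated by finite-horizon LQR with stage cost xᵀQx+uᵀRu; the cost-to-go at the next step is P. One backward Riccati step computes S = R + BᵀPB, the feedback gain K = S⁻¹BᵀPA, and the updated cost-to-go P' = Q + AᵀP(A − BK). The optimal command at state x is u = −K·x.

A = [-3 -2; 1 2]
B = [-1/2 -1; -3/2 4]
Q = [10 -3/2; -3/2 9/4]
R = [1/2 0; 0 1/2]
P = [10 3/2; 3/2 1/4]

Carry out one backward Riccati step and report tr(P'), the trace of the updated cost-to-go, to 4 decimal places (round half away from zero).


19.7567

BᵀP = [-7.2500 -1.1250; -4.0000 -0.5000]
S = R + BᵀPB = [1/2 0; 0 1/2] + [5.3125 2.7500; 2.7500 2.0000] = [5.8125 2.7500; 2.7500 2.5000]
BᵀPA = [20.6250 12.2500; 11.5000 7.0000]
K = S⁻¹·BᵀPA = [2.8610 1.6323; 1.4529 1.0045]
A−BK = [-0.1166 -0.1794; -0.5202 0.4305]
AᵀP(A−BK) = [5.5336 3.2825; 3.2825 1.9731]
P' = Q + AᵀP(A−BK) = [15.5336 1.7825; 1.7825 4.2231]
tr(P') = 19.7567


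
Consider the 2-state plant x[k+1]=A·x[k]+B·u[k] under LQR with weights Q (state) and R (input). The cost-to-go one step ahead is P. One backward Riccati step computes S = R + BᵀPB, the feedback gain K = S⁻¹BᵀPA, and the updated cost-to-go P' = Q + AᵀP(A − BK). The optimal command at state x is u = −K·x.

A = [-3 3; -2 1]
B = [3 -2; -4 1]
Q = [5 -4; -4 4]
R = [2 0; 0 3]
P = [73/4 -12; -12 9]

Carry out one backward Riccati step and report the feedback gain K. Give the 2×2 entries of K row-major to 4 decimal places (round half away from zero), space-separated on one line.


BᵀP = [102.7500 -72.0000; -48.5000 33.0000]
S = R + BᵀPB = [2 0; 0 3] + [596.2500 -277.5000; -277.5000 130.0000] = [598.2500 -277.5000; -277.5000 133.0000]
BᵀPA = [-164.2500 236.2500; 79.5000 -112.5000]
K = S⁻¹·BᵀPA = [0.0843 0.0791; 0.7737 -0.6809]
A−BK = [-1.7056 1.4010; -2.4364 1.9972]
AᵀP(A−BK) = [8.5923 -7.1322; -7.1322 5.9698]
P' = Q + AᵀP(A−BK) = [13.5923 -11.1322; -11.1322 9.9698]
tr(P') = 23.5622

0.0843 0.0791 0.7737 -0.6809


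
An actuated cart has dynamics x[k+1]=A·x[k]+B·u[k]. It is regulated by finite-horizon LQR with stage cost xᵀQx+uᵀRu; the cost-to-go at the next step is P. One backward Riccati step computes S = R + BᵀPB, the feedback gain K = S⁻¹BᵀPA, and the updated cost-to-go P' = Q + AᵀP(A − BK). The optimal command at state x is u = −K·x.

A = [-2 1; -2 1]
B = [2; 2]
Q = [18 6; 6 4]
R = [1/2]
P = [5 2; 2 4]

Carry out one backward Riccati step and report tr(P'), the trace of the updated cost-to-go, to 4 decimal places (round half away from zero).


22.6190

BᵀP = [14.0000 12.0000]
S = R + BᵀPB = [1/2] + [52.0000] = [52.5000]
BᵀPA = [-52.0000 26.0000]
K = S⁻¹·BᵀPA = [-0.9905 0.4952]
A−BK = [-0.0190 0.0095; -0.0190 0.0095]
AᵀP(A−BK) = [0.4952 -0.2476; -0.2476 0.1238]
P' = Q + AᵀP(A−BK) = [18.4952 5.7524; 5.7524 4.1238]
tr(P') = 22.6190


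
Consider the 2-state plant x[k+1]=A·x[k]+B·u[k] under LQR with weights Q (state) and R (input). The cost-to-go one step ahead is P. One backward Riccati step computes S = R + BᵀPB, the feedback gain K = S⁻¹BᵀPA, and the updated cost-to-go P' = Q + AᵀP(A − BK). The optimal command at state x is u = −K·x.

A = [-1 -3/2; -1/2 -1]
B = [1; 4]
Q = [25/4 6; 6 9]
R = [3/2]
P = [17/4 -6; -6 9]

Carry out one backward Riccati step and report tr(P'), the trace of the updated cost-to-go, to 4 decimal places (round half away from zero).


BᵀP = [-19.7500 30.0000]
S = R + BᵀPB = [3/2] + [100.2500] = [101.7500]
BᵀPA = [4.7500 -0.3750]
K = S⁻¹·BᵀPA = [0.0467 -0.0037]
A−BK = [-1.0467 -1.4963; -0.6867 -0.9853]
AᵀP(A−BK) = [0.2783 0.3925; 0.3925 0.5611]
P' = Q + AᵀP(A−BK) = [6.5283 6.3925; 6.3925 9.5611]
tr(P') = 16.0894

16.0894


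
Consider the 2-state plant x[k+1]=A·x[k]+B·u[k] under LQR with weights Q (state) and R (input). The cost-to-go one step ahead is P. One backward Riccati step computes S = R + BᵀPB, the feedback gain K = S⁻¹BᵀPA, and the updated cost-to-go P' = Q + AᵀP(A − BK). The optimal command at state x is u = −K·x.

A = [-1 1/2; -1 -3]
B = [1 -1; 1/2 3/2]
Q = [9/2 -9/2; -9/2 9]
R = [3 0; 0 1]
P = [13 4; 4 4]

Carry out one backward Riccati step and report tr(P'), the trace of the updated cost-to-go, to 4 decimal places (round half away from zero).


BᵀP = [15.0000 6.0000; -7.0000 2.0000]
S = R + BᵀPB = [3 0; 0 1] + [18.0000 -6.0000; -6.0000 10.0000] = [21.0000 -6.0000; -6.0000 11.0000]
BᵀPA = [-21.0000 -10.5000; 5.0000 -9.5000]
K = S⁻¹·BᵀPA = [-1.0308 -0.8846; -0.1077 -1.3462]
A−BK = [-0.0769 0.0385; -0.3231 -0.5385]
AᵀP(A−BK) = [3.8923 3.6538; 3.6538 5.1731]
P' = Q + AᵀP(A−BK) = [8.3923 -0.8462; -0.8462 14.1731]
tr(P') = 22.5654

22.5654


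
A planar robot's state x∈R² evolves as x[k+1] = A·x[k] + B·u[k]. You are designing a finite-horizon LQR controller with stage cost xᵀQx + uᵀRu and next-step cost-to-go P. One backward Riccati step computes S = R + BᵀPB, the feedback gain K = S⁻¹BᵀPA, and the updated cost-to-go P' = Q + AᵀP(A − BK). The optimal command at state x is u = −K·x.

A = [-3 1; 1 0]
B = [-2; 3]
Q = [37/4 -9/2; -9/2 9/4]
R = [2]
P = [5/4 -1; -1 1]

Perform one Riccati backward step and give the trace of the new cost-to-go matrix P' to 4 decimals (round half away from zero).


13.4107

BᵀP = [-5.5000 5.0000]
S = R + BᵀPB = [2] + [26.0000] = [28.0000]
BᵀPA = [21.5000 -5.5000]
K = S⁻¹·BᵀPA = [0.7679 -0.1964]
A−BK = [-1.4643 0.6071; -1.3036 0.5893]
AᵀP(A−BK) = [1.7411 -0.5268; -0.5268 0.1696]
P' = Q + AᵀP(A−BK) = [10.9911 -5.0268; -5.0268 2.4196]
tr(P') = 13.4107


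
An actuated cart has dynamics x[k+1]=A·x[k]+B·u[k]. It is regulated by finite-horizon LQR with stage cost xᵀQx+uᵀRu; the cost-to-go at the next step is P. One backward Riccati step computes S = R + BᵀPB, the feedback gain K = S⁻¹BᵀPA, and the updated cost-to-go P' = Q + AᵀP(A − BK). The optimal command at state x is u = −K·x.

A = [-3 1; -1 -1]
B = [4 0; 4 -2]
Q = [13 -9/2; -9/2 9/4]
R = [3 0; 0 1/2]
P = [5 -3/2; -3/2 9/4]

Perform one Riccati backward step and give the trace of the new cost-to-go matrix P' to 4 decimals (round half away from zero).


17.9575

BᵀP = [14.0000 3.0000; 3.0000 -4.5000]
S = R + BᵀPB = [3 0; 0 1/2] + [68.0000 -6.0000; -6.0000 9.0000] = [71.0000 -6.0000; -6.0000 9.5000]
BᵀPA = [-45.0000 11.0000; -4.5000 7.5000]
K = S⁻¹·BᵀPA = [-0.7118 0.2341; -0.9233 0.9374]
A−BK = [-0.1527 0.0634; 0.0008 -0.0619]
AᵀP(A−BK) = [2.0632 -0.9955; -0.9955 0.6443]
P' = Q + AᵀP(A−BK) = [15.0632 -5.4955; -5.4955 2.8943]
tr(P') = 17.9575
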